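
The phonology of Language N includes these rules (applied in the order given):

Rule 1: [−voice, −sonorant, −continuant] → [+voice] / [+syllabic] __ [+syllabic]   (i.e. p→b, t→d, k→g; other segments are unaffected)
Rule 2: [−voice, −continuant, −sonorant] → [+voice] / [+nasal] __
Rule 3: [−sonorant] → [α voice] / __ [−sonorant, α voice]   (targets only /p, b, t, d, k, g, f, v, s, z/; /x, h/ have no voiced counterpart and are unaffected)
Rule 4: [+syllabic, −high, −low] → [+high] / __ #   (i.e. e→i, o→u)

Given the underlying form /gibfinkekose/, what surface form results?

gipfingegosi

Rule 1 (intervocalic voicing): /k/ is a voiceless stop between vowels /e/ and /o/, so it voices to [g]. /gibfinkekose/ → gibfinkegose.
Rule 2 (post-nasal voicing): /k/ is a voiceless stop immediately after the nasal /n/, so it voices to [g]. /gibfinkegose/ → gibfingegose.
Rule 3 (regressive voicing assimilation): /b/ precedes the voiceless obstruent /f/, so it devoices to [p] by assimilation. /gibfingegose/ → gipfingegose.
Rule 4 (final vowel raising): /e/ is a mid vowel in word-final position, so it raises to [i]. /gipfingegose/ → gipfingegosi.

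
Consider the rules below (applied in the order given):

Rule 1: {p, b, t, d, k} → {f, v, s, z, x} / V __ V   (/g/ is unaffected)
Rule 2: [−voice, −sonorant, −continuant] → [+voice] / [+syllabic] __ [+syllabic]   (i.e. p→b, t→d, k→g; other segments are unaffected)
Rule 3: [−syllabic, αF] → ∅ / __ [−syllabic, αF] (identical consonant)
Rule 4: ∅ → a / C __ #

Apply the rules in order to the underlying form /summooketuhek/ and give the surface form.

Rule 1 (intervocalic spirantization): /k/ is a stop between vowels /o/ and /e/, so it spirantizes to the fricative [x]. /t/ is a stop between vowels /e/ and /u/, so it spirantizes to the fricative [s]. /summooketuhek/ → summooxesuhek.
Rule 2 (intervocalic voicing): no segment meets the environment; /summooxesuhek/ is unchanged.
Rule 3 (degemination): /mm/ is a geminate; the first /m/ deletes. /summooxesuhek/ → sumooxesuhek.
Rule 4 (final a-epenthesis): the form ends in the consonant /k/, so [a] is inserted word-finally. /sumooxesuhek/ → sumooxesuheka.

sumooxesuheka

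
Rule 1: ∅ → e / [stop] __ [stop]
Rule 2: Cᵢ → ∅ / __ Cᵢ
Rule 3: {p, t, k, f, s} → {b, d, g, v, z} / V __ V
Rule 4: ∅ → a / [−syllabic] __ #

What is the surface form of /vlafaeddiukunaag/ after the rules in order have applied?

Rule 1 (stop-cluster e-epenthesis): /d/ and /d/ form a stop–stop cluster, so [e] is inserted between them. /vlafaeddiukunaag/ → vlafaedediukunaag.
Rule 2 (degemination): no segment meets the environment; /vlafaedediukunaag/ is unchanged.
Rule 3 (intervocalic voicing): /f/ is a voiceless obstruent between vowels /a/ and /a/, so it voices to [v]. /k/ is a voiceless obstruent between vowels /u/ and /u/, so it voices to [g]. /vlafaedediukunaag/ → vlavaedediugunaag.
Rule 4 (final a-epenthesis): the form ends in the consonant /g/, so [a] is inserted word-finally. /vlavaedediugunaag/ → vlavaedediugunaaga.

vlavaedediugunaaga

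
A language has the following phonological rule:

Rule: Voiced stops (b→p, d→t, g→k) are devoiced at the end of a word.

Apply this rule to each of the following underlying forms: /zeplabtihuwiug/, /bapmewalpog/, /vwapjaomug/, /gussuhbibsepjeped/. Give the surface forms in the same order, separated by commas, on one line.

/zeplabtihuwiug/: /g/ is a voiced stop in word-final position, so it devoices to [k]. → [zeplabtihuwiuk].
/bapmewalpog/: /g/ is a voiced stop in word-final position, so it devoices to [k]. → [bapmewalpok].
/vwapjaomug/: /g/ is a voiced stop in word-final position, so it devoices to [k]. → [vwapjaomuk].
/gussuhbibsepjeped/: /d/ is a voiced stop in word-final position, so it devoices to [t]. → [gussuhbibsepjepet].

zeplabtihuwiuk, bapmewalpok, vwapjaomuk, gussuhbibsepjepet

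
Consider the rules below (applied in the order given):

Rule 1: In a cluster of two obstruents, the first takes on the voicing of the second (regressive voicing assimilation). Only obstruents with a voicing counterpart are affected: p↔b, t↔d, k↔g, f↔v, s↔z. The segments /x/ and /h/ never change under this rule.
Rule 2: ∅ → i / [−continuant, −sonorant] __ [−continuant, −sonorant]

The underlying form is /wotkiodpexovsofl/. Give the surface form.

wotikiotipexofsofl

Rule 1 (regressive voicing assimilation): /d/ precedes the voiceless obstruent /p/, so it devoices to [t] by assimilation. /v/ precedes the voiceless obstruent /s/, so it devoices to [f] by assimilation. /wotkiodpexovsofl/ → wotkiotpexofsofl.
Rule 2 (stop-cluster i-epenthesis): /t/ and /k/ form a stop–stop cluster, so [i] is inserted between them. /t/ and /p/ form a stop–stop cluster, so [i] is inserted between them. /wotkiotpexofsofl/ → wotikiotipexofsofl.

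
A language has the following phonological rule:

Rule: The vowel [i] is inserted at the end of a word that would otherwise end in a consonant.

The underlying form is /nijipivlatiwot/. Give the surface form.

the form ends in the consonant /t/, so [i] is inserted word-finally.
Surface form: [nijipivlatiwoti].

nijipivlatiwoti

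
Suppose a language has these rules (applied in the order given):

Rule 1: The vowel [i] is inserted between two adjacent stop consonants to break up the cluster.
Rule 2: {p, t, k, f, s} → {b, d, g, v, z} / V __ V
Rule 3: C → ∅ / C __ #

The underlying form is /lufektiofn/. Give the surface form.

luvegidiof

Rule 1 (stop-cluster i-epenthesis): /k/ and /t/ form a stop–stop cluster, so [i] is inserted between them. /lufektiofn/ → lufekitiofn.
Rule 2 (intervocalic voicing): /f/ is a voiceless obstruent between vowels /u/ and /e/, so it voices to [v]. /k/ is a voiceless obstruent between vowels /e/ and /i/, so it voices to [g]. /t/ is a voiceless obstruent between vowels /i/ and /i/, so it voices to [d]. /lufekitiofn/ → luvegidiofn.
Rule 3 (final cluster simplification): /n/ is the second consonant of a word-final cluster /fn/, so it deletes. /luvegidiofn/ → luvegidiof.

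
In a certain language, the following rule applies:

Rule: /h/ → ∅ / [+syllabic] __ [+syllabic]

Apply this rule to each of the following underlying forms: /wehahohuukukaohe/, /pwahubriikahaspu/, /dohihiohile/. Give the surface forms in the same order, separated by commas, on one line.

/wehahohuukukaohe/: /h/ occurs between vowels /e/ and /a/, so it deletes. /h/ occurs between vowels /a/ and /o/, so it deletes. /h/ occurs between vowels /o/ and /u/, so it deletes. /h/ occurs between vowels /o/ and /e/, so it deletes. → [weaouukukaoe].
/pwahubriikahaspu/: /h/ occurs between vowels /a/ and /u/, so it deletes. /h/ occurs between vowels /a/ and /a/, so it deletes. → [pwaubriikaaspu].
/dohihiohile/: /h/ occurs between vowels /o/ and /i/, so it deletes. /h/ occurs between vowels /i/ and /i/, so it deletes. /h/ occurs between vowels /o/ and /i/, so it deletes. → [doiioile].

weaouukukaoe, pwaubriikaaspu, doiioile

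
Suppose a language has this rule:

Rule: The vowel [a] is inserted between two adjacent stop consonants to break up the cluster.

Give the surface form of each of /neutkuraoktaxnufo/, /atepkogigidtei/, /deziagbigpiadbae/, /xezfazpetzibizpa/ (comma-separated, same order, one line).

neutakuraokataxnufo, atepakogigidatei, deziagabigapiadabae, xezfazpetzibizpa

/neutkuraoktaxnufo/: /t/ and /k/ form a stop–stop cluster, so [a] is inserted between them. /k/ and /t/ form a stop–stop cluster, so [a] is inserted between them. → [neutakuraokataxnufo].
/atepkogigidtei/: /p/ and /k/ form a stop–stop cluster, so [a] is inserted between them. /d/ and /t/ form a stop–stop cluster, so [a] is inserted between them. → [atepakogigidatei].
/deziagbigpiadbae/: /g/ and /b/ form a stop–stop cluster, so [a] is inserted between them. /g/ and /p/ form a stop–stop cluster, so [a] is inserted between them. /d/ and /b/ form a stop–stop cluster, so [a] is inserted between them. → [deziagabigapiadabae].
/xezfazpetzibizpa/: the rule's environment is not met; surfaces unchanged as [xezfazpetzibizpa].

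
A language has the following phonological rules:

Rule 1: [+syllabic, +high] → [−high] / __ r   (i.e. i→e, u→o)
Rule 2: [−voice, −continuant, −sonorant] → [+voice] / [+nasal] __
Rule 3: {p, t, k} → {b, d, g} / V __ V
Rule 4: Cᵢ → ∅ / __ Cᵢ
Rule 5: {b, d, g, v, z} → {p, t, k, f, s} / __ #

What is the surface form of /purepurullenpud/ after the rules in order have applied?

poreborulenbut

Rule 1 (pre-rhotic lowering): /u/ is a high vowel immediately before /r/, so it lowers to [o]. /u/ is a high vowel immediately before /r/, so it lowers to [o]. /purepurullenpud/ → poreporullenpud.
Rule 2 (post-nasal voicing): /p/ is a voiceless stop immediately after the nasal /n/, so it voices to [b]. /poreporullenpud/ → poreporullenbud.
Rule 3 (intervocalic voicing): /p/ is a voiceless stop between vowels /e/ and /o/, so it voices to [b]. /poreporullenbud/ → poreborullenbud.
Rule 4 (degemination): /ll/ is a geminate; the first /l/ deletes. /poreborullenbud/ → poreborulenbud.
Rule 5 (final devoicing): /d/ is a voiced obstruent in word-final position, so it devoices to [t]. /poreborulenbud/ → poreborulenbut.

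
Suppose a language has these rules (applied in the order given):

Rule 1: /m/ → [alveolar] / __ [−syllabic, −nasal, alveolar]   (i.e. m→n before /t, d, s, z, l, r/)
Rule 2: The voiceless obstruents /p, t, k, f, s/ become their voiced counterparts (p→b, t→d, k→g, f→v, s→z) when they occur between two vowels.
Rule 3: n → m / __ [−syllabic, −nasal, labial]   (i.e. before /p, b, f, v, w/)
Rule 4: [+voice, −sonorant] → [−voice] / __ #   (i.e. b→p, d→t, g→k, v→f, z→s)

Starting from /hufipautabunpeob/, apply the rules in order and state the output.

huvibaudabumpeop

Rule 1 (nasal place assimilation): no segment meets the environment; /hufipautabunpeob/ is unchanged.
Rule 2 (intervocalic voicing): /f/ is a voiceless obstruent between vowels /u/ and /i/, so it voices to [v]. /p/ is a voiceless obstruent between vowels /i/ and /a/, so it voices to [b]. /t/ is a voiceless obstruent between vowels /u/ and /a/, so it voices to [d]. /hufipautabunpeob/ → huvibaudabunpeob.
Rule 3 (nasal place assimilation): /n/ precedes the labial consonant /p/, so it assimilates in place to [m]. /huvibaudabunpeob/ → huvibaudabumpeob.
Rule 4 (final devoicing): /b/ is a voiced obstruent in word-final position, so it devoices to [p]. /huvibaudabumpeob/ → huvibaudabumpeop.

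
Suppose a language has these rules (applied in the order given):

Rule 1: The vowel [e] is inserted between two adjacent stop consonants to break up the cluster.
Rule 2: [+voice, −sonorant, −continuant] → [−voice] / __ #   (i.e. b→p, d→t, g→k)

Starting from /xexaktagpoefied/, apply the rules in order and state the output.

Rule 1 (stop-cluster e-epenthesis): /k/ and /t/ form a stop–stop cluster, so [e] is inserted between them. /g/ and /p/ form a stop–stop cluster, so [e] is inserted between them. /xexaktagpoefied/ → xexaketagepoefied.
Rule 2 (final devoicing): /d/ is a voiced stop in word-final position, so it devoices to [t]. /xexaketagepoefied/ → xexaketagepoefiet.

xexaketagepoefiet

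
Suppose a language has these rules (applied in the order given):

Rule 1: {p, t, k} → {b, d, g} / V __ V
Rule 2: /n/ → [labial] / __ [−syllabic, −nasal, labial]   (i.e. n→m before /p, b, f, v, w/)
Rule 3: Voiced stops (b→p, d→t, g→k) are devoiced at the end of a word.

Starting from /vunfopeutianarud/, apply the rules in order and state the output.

vumfobeudianarut

Rule 1 (intervocalic voicing): /p/ is a voiceless stop between vowels /o/ and /e/, so it voices to [b]. /t/ is a voiceless stop between vowels /u/ and /i/, so it voices to [d]. /vunfopeutianarud/ → vunfobeudianarud.
Rule 2 (nasal place assimilation): /n/ precedes the labial consonant /f/, so it assimilates in place to [m]. /vunfobeudianarud/ → vumfobeudianarud.
Rule 3 (final devoicing): /d/ is a voiced stop in word-final position, so it devoices to [t]. /vumfobeudianarud/ → vumfobeudianarut.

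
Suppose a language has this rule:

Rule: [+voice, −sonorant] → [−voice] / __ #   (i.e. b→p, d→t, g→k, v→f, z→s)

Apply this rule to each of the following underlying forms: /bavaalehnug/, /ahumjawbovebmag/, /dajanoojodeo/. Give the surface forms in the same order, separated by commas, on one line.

bavaalehnuk, ahumjawbovebmak, dajanoojodeo

/bavaalehnug/: /g/ is a voiced obstruent in word-final position, so it devoices to [k]. → [bavaalehnuk].
/ahumjawbovebmag/: /g/ is a voiced obstruent in word-final position, so it devoices to [k]. → [ahumjawbovebmak].
/dajanoojodeo/: the rule's environment is not met; surfaces unchanged as [dajanoojodeo].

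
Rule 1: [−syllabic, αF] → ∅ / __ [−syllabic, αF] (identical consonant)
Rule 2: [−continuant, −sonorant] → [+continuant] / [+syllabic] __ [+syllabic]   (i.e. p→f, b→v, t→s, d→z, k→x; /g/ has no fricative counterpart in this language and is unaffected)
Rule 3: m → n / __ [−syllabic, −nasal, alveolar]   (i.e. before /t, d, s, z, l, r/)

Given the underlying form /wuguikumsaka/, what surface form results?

Rule 1 (degemination): no segment meets the environment; /wuguikumsaka/ is unchanged.
Rule 2 (intervocalic spirantization): /k/ is a stop between vowels /i/ and /u/, so it spirantizes to the fricative [x]. /k/ is a stop between vowels /a/ and /a/, so it spirantizes to the fricative [x]. /wuguikumsaka/ → wuguixumsaxa.
Rule 3 (nasal place assimilation): /m/ precedes the alveolar consonant /s/, so it assimilates in place to [n]. /wuguixumsaxa/ → wuguixunsaxa.

wuguixunsaxa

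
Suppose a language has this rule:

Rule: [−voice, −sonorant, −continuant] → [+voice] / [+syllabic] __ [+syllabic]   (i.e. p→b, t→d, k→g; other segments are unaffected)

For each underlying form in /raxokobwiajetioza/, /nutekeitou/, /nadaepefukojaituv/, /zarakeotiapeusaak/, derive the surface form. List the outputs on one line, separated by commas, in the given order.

/raxokobwiajetioza/: /k/ is a voiceless stop between vowels /o/ and /o/, so it voices to [g]. /t/ is a voiceless stop between vowels /e/ and /i/, so it voices to [d]. → [raxogobwiajedioza].
/nutekeitou/: /t/ is a voiceless stop between vowels /u/ and /e/, so it voices to [d]. /k/ is a voiceless stop between vowels /e/ and /e/, so it voices to [g]. /t/ is a voiceless stop between vowels /i/ and /o/, so it voices to [d]. → [nudegeidou].
/nadaepefukojaituv/: /p/ is a voiceless stop between vowels /e/ and /e/, so it voices to [b]. /k/ is a voiceless stop between vowels /u/ and /o/, so it voices to [g]. /t/ is a voiceless stop between vowels /i/ and /u/, so it voices to [d]. → [nadaebefugojaiduv].
/zarakeotiapeusaak/: /k/ is a voiceless stop between vowels /a/ and /e/, so it voices to [g]. /t/ is a voiceless stop between vowels /o/ and /i/, so it voices to [d]. /p/ is a voiceless stop between vowels /a/ and /e/, so it voices to [b]. → [zarageodiabeusaak].

raxogobwiajedioza, nudegeidou, nadaebefugojaiduv, zarageodiabeusaak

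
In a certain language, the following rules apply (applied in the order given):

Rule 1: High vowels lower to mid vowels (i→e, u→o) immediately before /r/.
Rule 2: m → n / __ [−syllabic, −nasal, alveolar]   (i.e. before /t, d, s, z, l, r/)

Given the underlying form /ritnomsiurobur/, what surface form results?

ritnonsiorobor

Rule 1 (pre-rhotic lowering): /u/ is a high vowel immediately before /r/, so it lowers to [o]. /u/ is a high vowel immediately before /r/, so it lowers to [o]. /ritnomsiurobur/ → ritnomsiorobor.
Rule 2 (nasal place assimilation): /m/ precedes the alveolar consonant /s/, so it assimilates in place to [n]. /ritnomsiorobor/ → ritnonsiorobor.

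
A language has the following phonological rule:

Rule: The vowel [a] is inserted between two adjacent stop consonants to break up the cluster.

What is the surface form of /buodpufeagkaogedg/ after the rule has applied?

buodapufeagakaogedag

/d/ and /p/ form a stop–stop cluster, so [a] is inserted between them.
/g/ and /k/ form a stop–stop cluster, so [a] is inserted between them.
/d/ and /g/ form a stop–stop cluster, so [a] is inserted between them.
Surface form: [buodapufeagakaogedag].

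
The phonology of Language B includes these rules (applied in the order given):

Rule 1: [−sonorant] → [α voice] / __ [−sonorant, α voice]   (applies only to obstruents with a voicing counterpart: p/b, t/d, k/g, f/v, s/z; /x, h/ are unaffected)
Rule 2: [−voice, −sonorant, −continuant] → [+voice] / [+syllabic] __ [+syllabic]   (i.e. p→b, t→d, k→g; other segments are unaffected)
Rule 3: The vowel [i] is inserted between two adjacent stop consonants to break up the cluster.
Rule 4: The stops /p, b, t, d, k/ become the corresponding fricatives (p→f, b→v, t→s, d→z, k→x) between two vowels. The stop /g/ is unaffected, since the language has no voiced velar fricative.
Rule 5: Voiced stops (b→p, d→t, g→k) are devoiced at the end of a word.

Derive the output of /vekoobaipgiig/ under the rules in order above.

vegoovaivigiik

Rule 1 (regressive voicing assimilation): /p/ precedes the voiced obstruent /g/, so it voices to [b] by assimilation. /vekoobaipgiig/ → vekoobaibgiig.
Rule 2 (intervocalic voicing): /k/ is a voiceless stop between vowels /e/ and /o/, so it voices to [g]. /vekoobaibgiig/ → vegoobaibgiig.
Rule 3 (stop-cluster i-epenthesis): /b/ and /g/ form a stop–stop cluster, so [i] is inserted between them. /vegoobaibgiig/ → vegoobaibigiig.
Rule 4 (intervocalic spirantization): /b/ is a stop between vowels /o/ and /a/, so it spirantizes to the fricative [v]. /b/ is a stop between vowels /i/ and /i/, so it spirantizes to the fricative [v]. /vegoobaibigiig/ → vegoovaivigiig.
Rule 5 (final devoicing): /g/ is a voiced stop in word-final position, so it devoices to [k]. /vegoovaivigiig/ → vegoovaivigiik.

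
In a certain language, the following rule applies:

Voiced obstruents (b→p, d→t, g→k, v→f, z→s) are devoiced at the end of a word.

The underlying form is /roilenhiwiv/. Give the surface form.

/v/ is a voiced obstruent in word-final position, so it devoices to [f].
Surface form: [roilenhiwif].

roilenhiwif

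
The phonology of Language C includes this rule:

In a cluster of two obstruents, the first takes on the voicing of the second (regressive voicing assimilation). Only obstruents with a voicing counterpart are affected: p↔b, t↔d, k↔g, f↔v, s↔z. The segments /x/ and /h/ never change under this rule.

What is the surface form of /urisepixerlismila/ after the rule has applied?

No segment of /urisepixerlismila/ meets the structural description of the rule, so the form surfaces unchanged.

urisepixerlismila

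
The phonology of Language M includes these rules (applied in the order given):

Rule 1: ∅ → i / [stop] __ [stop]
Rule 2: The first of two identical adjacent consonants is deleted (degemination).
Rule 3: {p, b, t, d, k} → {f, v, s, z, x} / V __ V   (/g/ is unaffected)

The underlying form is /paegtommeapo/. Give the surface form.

paegisomeafo

Rule 1 (stop-cluster i-epenthesis): /g/ and /t/ form a stop–stop cluster, so [i] is inserted between them. /paegtommeapo/ → paegitommeapo.
Rule 2 (degemination): /mm/ is a geminate; the first /m/ deletes. /paegitommeapo/ → paegitomeapo.
Rule 3 (intervocalic spirantization): /t/ is a stop between vowels /i/ and /o/, so it spirantizes to the fricative [s]. /p/ is a stop between vowels /a/ and /o/, so it spirantizes to the fricative [f]. /paegitomeapo/ → paegisomeafo.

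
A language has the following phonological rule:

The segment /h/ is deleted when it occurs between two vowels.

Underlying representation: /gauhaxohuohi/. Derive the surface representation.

gauaxouoi

/h/ occurs between vowels /u/ and /a/, so it deletes.
/h/ occurs between vowels /o/ and /u/, so it deletes.
/h/ occurs between vowels /o/ and /i/, so it deletes.
Surface form: [gauaxouoi].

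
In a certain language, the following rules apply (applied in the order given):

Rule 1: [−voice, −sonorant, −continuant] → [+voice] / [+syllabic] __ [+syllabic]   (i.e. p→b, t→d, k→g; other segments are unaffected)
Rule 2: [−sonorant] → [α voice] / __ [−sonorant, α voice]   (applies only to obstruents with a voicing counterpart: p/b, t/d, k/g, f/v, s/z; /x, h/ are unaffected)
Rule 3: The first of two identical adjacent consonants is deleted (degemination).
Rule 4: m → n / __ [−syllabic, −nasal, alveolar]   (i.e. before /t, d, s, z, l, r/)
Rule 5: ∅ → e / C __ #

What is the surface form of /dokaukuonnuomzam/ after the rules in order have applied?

dogauguonuonzame

Rule 1 (intervocalic voicing): /k/ is a voiceless stop between vowels /o/ and /a/, so it voices to [g]. /k/ is a voiceless stop between vowels /u/ and /u/, so it voices to [g]. /dokaukuonnuomzam/ → dogauguonnuomzam.
Rule 2 (regressive voicing assimilation): no segment meets the environment; /dogauguonnuomzam/ is unchanged.
Rule 3 (degemination): /nn/ is a geminate; the first /n/ deletes. /dogauguonnuomzam/ → dogauguonuomzam.
Rule 4 (nasal place assimilation): /m/ precedes the alveolar consonant /z/, so it assimilates in place to [n]. /dogauguonuomzam/ → dogauguonuonzam.
Rule 5 (final e-epenthesis): the form ends in the consonant /m/, so [e] is inserted word-finally. /dogauguonuonzam/ → dogauguonuonzame.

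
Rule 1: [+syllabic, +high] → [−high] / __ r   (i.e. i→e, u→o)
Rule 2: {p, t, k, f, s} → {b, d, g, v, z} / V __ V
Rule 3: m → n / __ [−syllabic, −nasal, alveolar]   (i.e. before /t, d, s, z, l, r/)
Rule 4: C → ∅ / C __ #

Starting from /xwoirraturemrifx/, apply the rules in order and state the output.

Rule 1 (pre-rhotic lowering): /i/ is a high vowel immediately before /r/, so it lowers to [e]. /u/ is a high vowel immediately before /r/, so it lowers to [o]. /xwoirraturemrifx/ → xwoerratoremrifx.
Rule 2 (intervocalic voicing): /t/ is a voiceless obstruent between vowels /a/ and /o/, so it voices to [d]. /xwoerratoremrifx/ → xwoerradoremrifx.
Rule 3 (nasal place assimilation): /m/ precedes the alveolar consonant /r/, so it assimilates in place to [n]. /xwoerradoremrifx/ → xwoerradorenrifx.
Rule 4 (final cluster simplification): /x/ is the second consonant of a word-final cluster /fx/, so it deletes. /xwoerradorenrifx/ → xwoerradorenrif.

xwoerradorenrif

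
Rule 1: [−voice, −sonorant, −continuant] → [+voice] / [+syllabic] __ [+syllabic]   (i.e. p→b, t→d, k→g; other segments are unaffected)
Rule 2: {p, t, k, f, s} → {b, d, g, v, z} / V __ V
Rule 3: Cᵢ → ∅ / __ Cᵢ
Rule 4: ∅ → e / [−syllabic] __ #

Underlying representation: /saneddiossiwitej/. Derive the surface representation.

sanediosiwideje

Rule 1 (intervocalic voicing): /t/ is a voiceless stop between vowels /i/ and /e/, so it voices to [d]. /saneddiossiwitej/ → saneddiossiwidej.
Rule 2 (intervocalic voicing): no segment meets the environment; /saneddiossiwidej/ is unchanged.
Rule 3 (degemination): /dd/ is a geminate; the first /d/ deletes. /ss/ is a geminate; the first /s/ deletes. /saneddiossiwidej/ → sanediosiwidej.
Rule 4 (final e-epenthesis): the form ends in the consonant /j/, so [e] is inserted word-finally. /sanediosiwidej/ → sanediosiwideje.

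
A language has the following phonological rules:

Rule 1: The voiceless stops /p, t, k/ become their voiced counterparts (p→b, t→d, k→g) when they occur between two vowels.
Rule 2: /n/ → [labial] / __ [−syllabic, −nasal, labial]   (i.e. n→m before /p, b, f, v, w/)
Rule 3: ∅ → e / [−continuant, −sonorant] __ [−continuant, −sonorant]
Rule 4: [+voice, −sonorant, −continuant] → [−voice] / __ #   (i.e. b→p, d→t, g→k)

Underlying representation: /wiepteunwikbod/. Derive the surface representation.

Rule 1 (intervocalic voicing): no segment meets the environment; /wiepteunwikbod/ is unchanged.
Rule 2 (nasal place assimilation): /n/ precedes the labial consonant /w/, so it assimilates in place to [m]. /wiepteunwikbod/ → wiepteumwikbod.
Rule 3 (stop-cluster e-epenthesis): /p/ and /t/ form a stop–stop cluster, so [e] is inserted between them. /k/ and /b/ form a stop–stop cluster, so [e] is inserted between them. /wiepteumwikbod/ → wiepeteumwikebod.
Rule 4 (final devoicing): /d/ is a voiced stop in word-final position, so it devoices to [t]. /wiepeteumwikebod/ → wiepeteumwikebot.

wiepeteumwikebot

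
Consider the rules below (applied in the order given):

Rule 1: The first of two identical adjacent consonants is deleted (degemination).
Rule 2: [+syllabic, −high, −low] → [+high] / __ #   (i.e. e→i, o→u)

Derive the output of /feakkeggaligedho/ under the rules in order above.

feakegaligedhu

Rule 1 (degemination): /kk/ is a geminate; the first /k/ deletes. /gg/ is a geminate; the first /g/ deletes. /feakkeggaligedho/ → feakegaligedho.
Rule 2 (final vowel raising): /o/ is a mid vowel in word-final position, so it raises to [u]. /feakegaligedho/ → feakegaligedhu.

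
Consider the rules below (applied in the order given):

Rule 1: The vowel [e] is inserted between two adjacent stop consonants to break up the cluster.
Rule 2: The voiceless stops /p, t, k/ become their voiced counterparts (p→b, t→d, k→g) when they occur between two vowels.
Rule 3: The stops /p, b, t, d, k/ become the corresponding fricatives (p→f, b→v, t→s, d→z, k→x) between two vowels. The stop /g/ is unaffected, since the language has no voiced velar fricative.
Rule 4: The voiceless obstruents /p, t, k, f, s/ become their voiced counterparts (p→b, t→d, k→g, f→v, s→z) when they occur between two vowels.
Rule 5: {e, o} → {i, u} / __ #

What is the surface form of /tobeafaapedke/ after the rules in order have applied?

toveavaavezegi

Rule 1 (stop-cluster e-epenthesis): /d/ and /k/ form a stop–stop cluster, so [e] is inserted between them. /tobeafaapedke/ → tobeafaapedeke.
Rule 2 (intervocalic voicing): /p/ is a voiceless stop between vowels /a/ and /e/, so it voices to [b]. /k/ is a voiceless stop between vowels /e/ and /e/, so it voices to [g]. /tobeafaapedeke/ → tobeafaabedege.
Rule 3 (intervocalic spirantization): /b/ is a stop between vowels /o/ and /e/, so it spirantizes to the fricative [v]. /b/ is a stop between vowels /a/ and /e/, so it spirantizes to the fricative [v]. /d/ is a stop between vowels /e/ and /e/, so it spirantizes to the fricative [z]. /tobeafaabedege/ → toveafaavezege.
Rule 4 (intervocalic voicing): /f/ is a voiceless obstruent between vowels /a/ and /a/, so it voices to [v]. /toveafaavezege/ → toveavaavezege.
Rule 5 (final vowel raising): /e/ is a mid vowel in word-final position, so it raises to [i]. /toveavaavezege/ → toveavaavezegi.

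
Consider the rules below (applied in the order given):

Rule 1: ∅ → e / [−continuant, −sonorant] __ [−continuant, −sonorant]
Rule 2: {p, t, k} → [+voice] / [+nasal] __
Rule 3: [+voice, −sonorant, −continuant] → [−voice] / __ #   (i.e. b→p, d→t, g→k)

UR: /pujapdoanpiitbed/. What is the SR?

Rule 1 (stop-cluster e-epenthesis): /p/ and /d/ form a stop–stop cluster, so [e] is inserted between them. /t/ and /b/ form a stop–stop cluster, so [e] is inserted between them. /pujapdoanpiitbed/ → pujapedoanpiitebed.
Rule 2 (post-nasal voicing): /p/ is a voiceless stop immediately after the nasal /n/, so it voices to [b]. /pujapedoanpiitebed/ → pujapedoanbiitebed.
Rule 3 (final devoicing): /d/ is a voiced stop in word-final position, so it devoices to [t]. /pujapedoanbiitebed/ → pujapedoanbiitebet.

pujapedoanbiitebet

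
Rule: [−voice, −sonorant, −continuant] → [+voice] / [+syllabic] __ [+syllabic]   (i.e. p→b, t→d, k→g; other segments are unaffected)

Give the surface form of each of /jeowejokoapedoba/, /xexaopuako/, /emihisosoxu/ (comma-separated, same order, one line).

/jeowejokoapedoba/: /k/ is a voiceless stop between vowels /o/ and /o/, so it voices to [g]. /p/ is a voiceless stop between vowels /a/ and /e/, so it voices to [b]. → [jeowejogoabedoba].
/xexaopuako/: /p/ is a voiceless stop between vowels /o/ and /u/, so it voices to [b]. /k/ is a voiceless stop between vowels /a/ and /o/, so it voices to [g]. → [xexaobuago].
/emihisosoxu/: the rule's environment is not met; surfaces unchanged as [emihisosoxu].

jeowejogoabedoba, xexaobuago, emihisosoxu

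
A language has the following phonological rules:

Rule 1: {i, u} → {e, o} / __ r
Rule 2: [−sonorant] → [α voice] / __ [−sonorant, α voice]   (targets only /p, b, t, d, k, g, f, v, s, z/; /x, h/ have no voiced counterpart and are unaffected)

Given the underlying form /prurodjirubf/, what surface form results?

Rule 1 (pre-rhotic lowering): /u/ is a high vowel immediately before /r/, so it lowers to [o]. /i/ is a high vowel immediately before /r/, so it lowers to [e]. /prurodjirubf/ → prorodjerubf.
Rule 2 (regressive voicing assimilation): /b/ precedes the voiceless obstruent /f/, so it devoices to [p] by assimilation. /prorodjerubf/ → prorodjerupf.

prorodjerupf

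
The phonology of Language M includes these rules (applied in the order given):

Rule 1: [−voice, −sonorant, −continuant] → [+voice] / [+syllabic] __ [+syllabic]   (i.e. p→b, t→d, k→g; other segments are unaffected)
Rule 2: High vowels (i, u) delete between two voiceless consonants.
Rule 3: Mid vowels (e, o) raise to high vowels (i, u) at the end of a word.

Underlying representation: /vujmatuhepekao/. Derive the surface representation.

Rule 1 (intervocalic voicing): /t/ is a voiceless stop between vowels /a/ and /u/, so it voices to [d]. /p/ is a voiceless stop between vowels /e/ and /e/, so it voices to [b]. /k/ is a voiceless stop between vowels /e/ and /a/, so it voices to [g]. /vujmatuhepekao/ → vujmaduhebegao.
Rule 2 (high vowel syncope): no segment meets the environment; /vujmaduhebegao/ is unchanged.
Rule 3 (final vowel raising): /o/ is a mid vowel in word-final position, so it raises to [u]. /vujmaduhebegao/ → vujmaduhebegau.

vujmaduhebegau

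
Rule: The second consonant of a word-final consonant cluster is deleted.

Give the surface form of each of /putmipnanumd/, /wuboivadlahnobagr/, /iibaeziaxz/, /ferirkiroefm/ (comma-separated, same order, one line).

/putmipnanumd/: /d/ is the second consonant of a word-final cluster /md/, so it deletes. → [putmipnanum].
/wuboivadlahnobagr/: /r/ is the second consonant of a word-final cluster /gr/, so it deletes. → [wuboivadlahnobag].
/iibaeziaxz/: /z/ is the second consonant of a word-final cluster /xz/, so it deletes. → [iibaeziax].
/ferirkiroefm/: /m/ is the second consonant of a word-final cluster /fm/, so it deletes. → [ferirkiroef].

putmipnanum, wuboivadlahnobag, iibaeziax, ferirkiroef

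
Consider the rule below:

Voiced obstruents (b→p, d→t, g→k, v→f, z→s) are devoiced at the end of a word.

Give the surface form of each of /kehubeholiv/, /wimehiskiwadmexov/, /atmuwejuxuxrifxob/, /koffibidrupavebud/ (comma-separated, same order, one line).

kehubeholif, wimehiskiwadmexof, atmuwejuxuxrifxop, koffibidrupavebut

/kehubeholiv/: /v/ is a voiced obstruent in word-final position, so it devoices to [f]. → [kehubeholif].
/wimehiskiwadmexov/: /v/ is a voiced obstruent in word-final position, so it devoices to [f]. → [wimehiskiwadmexof].
/atmuwejuxuxrifxob/: /b/ is a voiced obstruent in word-final position, so it devoices to [p]. → [atmuwejuxuxrifxop].
/koffibidrupavebud/: /d/ is a voiced obstruent in word-final position, so it devoices to [t]. → [koffibidrupavebut].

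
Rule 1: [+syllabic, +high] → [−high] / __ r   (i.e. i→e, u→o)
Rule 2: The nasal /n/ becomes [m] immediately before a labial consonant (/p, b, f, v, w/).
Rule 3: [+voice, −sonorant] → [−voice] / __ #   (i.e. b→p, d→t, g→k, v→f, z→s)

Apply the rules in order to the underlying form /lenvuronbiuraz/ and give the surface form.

Rule 1 (pre-rhotic lowering): /u/ is a high vowel immediately before /r/, so it lowers to [o]. /u/ is a high vowel immediately before /r/, so it lowers to [o]. /lenvuronbiuraz/ → lenvoronbioraz.
Rule 2 (nasal place assimilation): /n/ precedes the labial consonant /v/, so it assimilates in place to [m]. /n/ precedes the labial consonant /b/, so it assimilates in place to [m]. /lenvoronbioraz/ → lemvorombioraz.
Rule 3 (final devoicing): /z/ is a voiced obstruent in word-final position, so it devoices to [s]. /lemvorombioraz/ → lemvorombioras.

lemvorombioras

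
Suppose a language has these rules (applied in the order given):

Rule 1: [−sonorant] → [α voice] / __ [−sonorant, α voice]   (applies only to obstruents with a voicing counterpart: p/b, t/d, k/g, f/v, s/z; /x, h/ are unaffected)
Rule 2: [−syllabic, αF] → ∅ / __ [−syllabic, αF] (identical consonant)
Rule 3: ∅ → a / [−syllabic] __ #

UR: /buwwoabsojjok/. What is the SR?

buwoapsojoka

Rule 1 (regressive voicing assimilation): /b/ precedes the voiceless obstruent /s/, so it devoices to [p] by assimilation. /buwwoabsojjok/ → buwwoapsojjok.
Rule 2 (degemination): /ww/ is a geminate; the first /w/ deletes. /jj/ is a geminate; the first /j/ deletes. /buwwoapsojjok/ → buwoapsojok.
Rule 3 (final a-epenthesis): the form ends in the consonant /k/, so [a] is inserted word-finally. /buwoapsojok/ → buwoapsojoka.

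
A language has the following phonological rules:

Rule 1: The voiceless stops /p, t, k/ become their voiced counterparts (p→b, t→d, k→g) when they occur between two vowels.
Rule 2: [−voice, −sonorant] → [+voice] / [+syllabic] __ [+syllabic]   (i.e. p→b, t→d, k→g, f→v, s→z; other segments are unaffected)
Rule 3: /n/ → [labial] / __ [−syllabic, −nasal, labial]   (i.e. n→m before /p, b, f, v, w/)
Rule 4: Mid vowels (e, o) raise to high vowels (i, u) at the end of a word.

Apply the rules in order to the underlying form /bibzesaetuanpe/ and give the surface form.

bibzezaeduampi

Rule 1 (intervocalic voicing): /t/ is a voiceless stop between vowels /e/ and /u/, so it voices to [d]. /bibzesaetuanpe/ → bibzesaeduanpe.
Rule 2 (intervocalic voicing): /s/ is a voiceless obstruent between vowels /e/ and /a/, so it voices to [z]. /bibzesaeduanpe/ → bibzezaeduanpe.
Rule 3 (nasal place assimilation): /n/ precedes the labial consonant /p/, so it assimilates in place to [m]. /bibzezaeduanpe/ → bibzezaeduampe.
Rule 4 (final vowel raising): /e/ is a mid vowel in word-final position, so it raises to [i]. /bibzezaeduampe/ → bibzezaeduampi.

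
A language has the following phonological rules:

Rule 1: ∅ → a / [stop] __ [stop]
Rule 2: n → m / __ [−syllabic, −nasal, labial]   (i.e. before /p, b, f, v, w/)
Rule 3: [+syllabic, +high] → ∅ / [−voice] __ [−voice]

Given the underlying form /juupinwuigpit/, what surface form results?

juupimwuigapt

Rule 1 (stop-cluster a-epenthesis): /g/ and /p/ form a stop–stop cluster, so [a] is inserted between them. /juupinwuigpit/ → juupinwuigapit.
Rule 2 (nasal place assimilation): /n/ precedes the labial consonant /w/, so it assimilates in place to [m]. /juupinwuigapit/ → juupimwuigapit.
Rule 3 (high vowel syncope): /i/ is a high vowel flanked by voiceless consonants /p/ and /t/, so it deletes. /juupimwuigapit/ → juupimwuigapt.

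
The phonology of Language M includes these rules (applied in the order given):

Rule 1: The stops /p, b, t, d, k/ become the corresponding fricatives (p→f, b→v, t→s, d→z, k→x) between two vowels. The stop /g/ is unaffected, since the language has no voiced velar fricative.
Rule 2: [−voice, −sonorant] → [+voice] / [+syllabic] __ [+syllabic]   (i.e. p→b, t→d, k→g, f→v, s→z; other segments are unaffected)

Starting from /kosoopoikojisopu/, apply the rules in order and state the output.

kozoovoixojizovu

Rule 1 (intervocalic spirantization): /p/ is a stop between vowels /o/ and /o/, so it spirantizes to the fricative [f]. /k/ is a stop between vowels /i/ and /o/, so it spirantizes to the fricative [x]. /p/ is a stop between vowels /o/ and /u/, so it spirantizes to the fricative [f]. /kosoopoikojisopu/ → kosoofoixojisofu.
Rule 2 (intervocalic voicing): /s/ is a voiceless obstruent between vowels /o/ and /o/, so it voices to [z]. /f/ is a voiceless obstruent between vowels /o/ and /o/, so it voices to [v]. /s/ is a voiceless obstruent between vowels /i/ and /o/, so it voices to [z]. /f/ is a voiceless obstruent between vowels /o/ and /u/, so it voices to [v]. /kosoofoixojisofu/ → kozoovoixojizovu.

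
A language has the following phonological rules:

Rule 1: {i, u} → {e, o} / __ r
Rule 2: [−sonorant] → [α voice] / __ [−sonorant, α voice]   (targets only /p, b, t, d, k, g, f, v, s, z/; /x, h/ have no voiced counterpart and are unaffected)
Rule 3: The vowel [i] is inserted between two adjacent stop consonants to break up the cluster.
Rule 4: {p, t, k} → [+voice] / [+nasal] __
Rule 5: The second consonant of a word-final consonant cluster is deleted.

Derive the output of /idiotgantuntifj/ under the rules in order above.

Rule 1 (pre-rhotic lowering): no segment meets the environment; /idiotgantuntifj/ is unchanged.
Rule 2 (regressive voicing assimilation): /t/ precedes the voiced obstruent /g/, so it voices to [d] by assimilation. /idiotgantuntifj/ → idiodgantuntifj.
Rule 3 (stop-cluster i-epenthesis): /d/ and /g/ form a stop–stop cluster, so [i] is inserted between them. /idiodgantuntifj/ → idiodigantuntifj.
Rule 4 (post-nasal voicing): /t/ is a voiceless stop immediately after the nasal /n/, so it voices to [d]. /t/ is a voiceless stop immediately after the nasal /n/, so it voices to [d]. /idiodigantuntifj/ → idiodigandundifj.
Rule 5 (final cluster simplification): /j/ is the second consonant of a word-final cluster /fj/, so it deletes. /idiodigandundifj/ → idiodigandundif.

idiodigandundif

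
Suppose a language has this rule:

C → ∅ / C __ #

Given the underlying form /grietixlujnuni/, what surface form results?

grietixlujnuni

No segment of /grietixlujnuni/ meets the structural description of the rule, so the form surfaces unchanged.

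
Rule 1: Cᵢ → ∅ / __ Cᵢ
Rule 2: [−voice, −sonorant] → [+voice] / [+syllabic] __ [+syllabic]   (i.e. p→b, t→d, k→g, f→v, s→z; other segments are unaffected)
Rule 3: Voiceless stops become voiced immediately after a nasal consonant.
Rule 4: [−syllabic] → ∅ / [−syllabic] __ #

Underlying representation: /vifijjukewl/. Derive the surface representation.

vivijugew

Rule 1 (degemination): /jj/ is a geminate; the first /j/ deletes. /vifijjukewl/ → vifijukewl.
Rule 2 (intervocalic voicing): /f/ is a voiceless obstruent between vowels /i/ and /i/, so it voices to [v]. /k/ is a voiceless obstruent between vowels /u/ and /e/, so it voices to [g]. /vifijukewl/ → vivijugewl.
Rule 3 (post-nasal voicing): no segment meets the environment; /vivijugewl/ is unchanged.
Rule 4 (final cluster simplification): /l/ is the second consonant of a word-final cluster /wl/, so it deletes. /vivijugewl/ → vivijugew.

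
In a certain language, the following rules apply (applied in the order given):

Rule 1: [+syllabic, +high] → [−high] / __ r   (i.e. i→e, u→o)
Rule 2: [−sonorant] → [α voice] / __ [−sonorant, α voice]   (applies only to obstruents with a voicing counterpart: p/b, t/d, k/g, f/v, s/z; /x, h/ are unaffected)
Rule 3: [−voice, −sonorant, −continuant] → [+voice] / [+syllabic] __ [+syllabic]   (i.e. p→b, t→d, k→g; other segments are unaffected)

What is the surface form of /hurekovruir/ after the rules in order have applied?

horegovruer

Rule 1 (pre-rhotic lowering): /u/ is a high vowel immediately before /r/, so it lowers to [o]. /i/ is a high vowel immediately before /r/, so it lowers to [e]. /hurekovruir/ → horekovruer.
Rule 2 (regressive voicing assimilation): no segment meets the environment; /horekovruer/ is unchanged.
Rule 3 (intervocalic voicing): /k/ is a voiceless stop between vowels /e/ and /o/, so it voices to [g]. /horekovruer/ → horegovruer.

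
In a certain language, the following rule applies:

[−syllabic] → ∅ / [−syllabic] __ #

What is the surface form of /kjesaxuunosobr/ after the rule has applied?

kjesaxuunosob

/r/ is the second consonant of a word-final cluster /br/, so it deletes.
The other instances of /k/, /j/, /s/, /x/, /n/, /b/ do not occur in the required environment and remain unchanged.
Surface form: [kjesaxuunosob].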